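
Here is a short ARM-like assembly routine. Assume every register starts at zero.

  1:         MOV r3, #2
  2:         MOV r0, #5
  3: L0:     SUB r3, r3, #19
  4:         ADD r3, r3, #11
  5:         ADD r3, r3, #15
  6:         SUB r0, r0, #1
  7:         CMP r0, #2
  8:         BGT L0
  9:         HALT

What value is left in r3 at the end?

after MOV r3, #2: r3=2
after MOV r0, #5: r0=5
after SUB r3, r3, #19: r3=2-19=-17
after ADD r3, r3, #11: r3=(-17)+11=-6
after ADD r3, r3, #15: r3=(-6)+15=9
after SUB r0, r0, #1: r0=5-1=4
CMP r0, #2  (cmp 4,2)
BGT L0: taken
after SUB r3, r3, #19: r3=9-19=-10
after ADD r3, r3, #11: r3=(-10)+11=1
after ADD r3, r3, #15: r3=1+15=16
after SUB r0, r0, #1: r0=4-1=3
CMP r0, #2  (cmp 3,2)
BGT L0: taken
after SUB r3, r3, #19: r3=16-19=-3
after ADD r3, r3, #11: r3=(-3)+11=8
after ADD r3, r3, #15: r3=8+15=23
after SUB r0, r0, #1: r0=3-1=2
CMP r0, #2  (cmp 2,2)
BGT L0: not taken
halt.

23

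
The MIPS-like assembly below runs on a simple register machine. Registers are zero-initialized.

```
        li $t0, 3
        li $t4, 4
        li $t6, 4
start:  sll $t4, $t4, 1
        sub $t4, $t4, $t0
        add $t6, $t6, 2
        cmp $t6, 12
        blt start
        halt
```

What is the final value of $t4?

19

$t0=3
$t4=4
$t6=4
$t4=4<<1=8
$t4=8-3=5
$t6=4+2=6
cmp $t6, 12  (cmp 6,12)
blt start: taken
$t4=5<<1=10
$t4=10-3=7
$t6=6+2=8
cmp $t6, 12  (cmp 8,12)
blt start: taken
$t4=7<<1=14
$t4=14-3=11
$t6=8+2=10
cmp $t6, 12  (cmp 10,12)
blt start: taken
$t4=11<<1=22
$t4=22-3=19
$t6=10+2=12
cmp $t6, 12  (cmp 12,12)
blt start: not taken
halt.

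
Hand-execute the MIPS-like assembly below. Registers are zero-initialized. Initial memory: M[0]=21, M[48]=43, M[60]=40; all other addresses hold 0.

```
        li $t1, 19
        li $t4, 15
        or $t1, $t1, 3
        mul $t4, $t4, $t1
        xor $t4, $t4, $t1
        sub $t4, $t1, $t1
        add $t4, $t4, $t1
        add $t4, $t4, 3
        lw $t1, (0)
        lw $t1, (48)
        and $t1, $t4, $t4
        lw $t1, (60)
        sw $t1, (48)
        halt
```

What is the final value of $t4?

22

after li $t1, 19: $t1=19
after li $t4, 15: $t4=15
after or $t1, $t1, 3: $t1=19|3=19
after mul $t4, $t4, $t1: $t4=15*19=285
after xor $t4, $t4, $t1: $t4=285^19=270
after sub $t4, $t1, $t1: $t4=19-19=0
after add $t4, $t4, $t1: $t4=0+19=19
after add $t4, $t4, 3: $t4=19+3=22
after lw $t1, (0): $t1=M[0]=21
after lw $t1, (48): $t1=M[48]=43
after and $t1, $t4, $t4: $t1=22&22=22
after lw $t1, (60): $t1=M[60]=40
sw $t1, (48) → M[48]=40
halt.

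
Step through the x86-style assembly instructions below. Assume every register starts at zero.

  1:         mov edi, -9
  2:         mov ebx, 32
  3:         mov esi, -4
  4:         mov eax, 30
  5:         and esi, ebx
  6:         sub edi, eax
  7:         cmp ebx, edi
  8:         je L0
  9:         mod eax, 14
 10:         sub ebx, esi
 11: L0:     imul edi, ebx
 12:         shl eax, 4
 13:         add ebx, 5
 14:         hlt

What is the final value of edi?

0

after mov edi, -9: edi=-9
after mov ebx, 32: ebx=32
after mov esi, -4: esi=-4
after mov eax, 30: eax=30
after and esi, ebx: esi=(-4)&32=32
after sub edi, eax: edi=(-9)-30=-39
cmp ebx, edi  (cmp 32,-39)
je L0: not taken
after mod eax, 14: eax=30%14=2
after sub ebx, esi: ebx=32-32=0
after imul edi, ebx: edi=(-39)*0=0
after shl eax, 4: eax=2<<4=32
after add ebx, 5: ebx=0+5=5
halt.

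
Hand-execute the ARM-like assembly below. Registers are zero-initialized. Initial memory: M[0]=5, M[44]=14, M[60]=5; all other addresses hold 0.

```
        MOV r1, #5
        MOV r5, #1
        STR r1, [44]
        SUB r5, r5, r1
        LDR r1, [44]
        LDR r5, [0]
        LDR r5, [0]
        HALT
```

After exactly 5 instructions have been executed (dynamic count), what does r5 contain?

r1=5
r5=1
STR r1, [44] → M[44]=5
r5=1-5=-4
r1=M[44]=5
After step 5: r5 = -4.

-4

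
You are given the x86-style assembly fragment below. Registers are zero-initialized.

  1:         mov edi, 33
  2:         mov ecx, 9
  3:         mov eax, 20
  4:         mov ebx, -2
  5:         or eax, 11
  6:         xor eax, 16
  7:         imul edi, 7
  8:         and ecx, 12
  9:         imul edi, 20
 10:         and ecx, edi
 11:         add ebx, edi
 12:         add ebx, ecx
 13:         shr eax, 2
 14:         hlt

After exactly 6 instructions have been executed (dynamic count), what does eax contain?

edi=33
ecx=9
eax=20
ebx=-2
eax=20|11=31
eax=31^16=15
After step 6: eax = 15.

15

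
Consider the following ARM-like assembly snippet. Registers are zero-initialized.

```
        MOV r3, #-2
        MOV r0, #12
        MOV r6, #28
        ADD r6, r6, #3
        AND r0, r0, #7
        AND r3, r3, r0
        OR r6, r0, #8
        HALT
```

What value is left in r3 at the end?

4

MOV r3, #-2 → r3=-2
MOV r0, #12 → r0=12
MOV r6, #28 → r6=28
ADD r6, r6, #3 → r6=28+3=31
AND r0, r0, #7 → r0=12&7=4
AND r3, r3, r0 → r3=(-2)&4=4
OR r6, r0, #8 → r6=4|8=12
halt.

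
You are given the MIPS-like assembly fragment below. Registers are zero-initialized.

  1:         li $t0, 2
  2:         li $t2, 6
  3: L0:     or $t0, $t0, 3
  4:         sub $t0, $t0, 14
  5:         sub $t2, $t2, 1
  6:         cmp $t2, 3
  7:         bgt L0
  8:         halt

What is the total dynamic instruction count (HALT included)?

li $t0, 2 → $t0=2
li $t2, 6 → $t2=6
or $t0, $t0, 3 → $t0=2|3=3
sub $t0, $t0, 14 → $t0=3-14=-11
sub $t2, $t2, 1 → $t2=6-1=5
cmp $t2, 3  (cmp 5,3)
bgt L0: taken
or $t0, $t0, 3 → $t0=(-11)|3=-9
sub $t0, $t0, 14 → $t0=(-9)-14=-23
sub $t2, $t2, 1 → $t2=5-1=4
cmp $t2, 3  (cmp 4,3)
bgt L0: taken
or $t0, $t0, 3 → $t0=(-23)|3=-21
sub $t0, $t0, 14 → $t0=(-21)-14=-35
sub $t2, $t2, 1 → $t2=4-1=3
cmp $t2, 3  (cmp 3,3)
bgt L0: not taken
halt.
Total executed instructions: 18.

18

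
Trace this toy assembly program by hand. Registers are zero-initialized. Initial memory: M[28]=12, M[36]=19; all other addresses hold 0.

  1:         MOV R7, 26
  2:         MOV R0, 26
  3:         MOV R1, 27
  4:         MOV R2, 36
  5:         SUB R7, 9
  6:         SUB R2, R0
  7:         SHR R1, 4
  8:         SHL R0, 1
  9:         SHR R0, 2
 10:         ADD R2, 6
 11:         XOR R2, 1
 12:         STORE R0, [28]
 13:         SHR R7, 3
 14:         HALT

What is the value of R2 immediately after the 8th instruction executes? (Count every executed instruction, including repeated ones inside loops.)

10

after MOV R7, 26: R7=26
after MOV R0, 26: R0=26
after MOV R1, 27: R1=27
after MOV R2, 36: R2=36
after SUB R7, 9: R7=26-9=17
after SUB R2, R0: R2=36-26=10
after SHR R1, 4: R1=27>>4=1
after SHL R0, 1: R0=26<<1=52
After step 8: R2 = 10.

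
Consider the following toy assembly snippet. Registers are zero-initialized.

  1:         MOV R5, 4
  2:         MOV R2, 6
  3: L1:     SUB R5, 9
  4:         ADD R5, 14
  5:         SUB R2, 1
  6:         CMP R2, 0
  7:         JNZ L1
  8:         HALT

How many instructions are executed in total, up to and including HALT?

MOV R5, 4 → R5=4
MOV R2, 6 → R2=6
SUB R5, 9 → R5=4-9=-5
ADD R5, 14 → R5=(-5)+14=9
SUB R2, 1 → R2=6-1=5
CMP R2, 0  (cmp 5,0)
JNZ L1: taken
SUB R5, 9 → R5=9-9=0
ADD R5, 14 → R5=0+14=14
SUB R2, 1 → R2=5-1=4
CMP R2, 0  (cmp 4,0)
JNZ L1: taken
SUB R5, 9 → R5=14-9=5
ADD R5, 14 → R5=5+14=19
SUB R2, 1 → R2=4-1=3
CMP R2, 0  (cmp 3,0)
JNZ L1: taken
SUB R5, 9 → R5=19-9=10
ADD R5, 14 → R5=10+14=24
SUB R2, 1 → R2=3-1=2
CMP R2, 0  (cmp 2,0)
JNZ L1: taken
SUB R5, 9 → R5=24-9=15
ADD R5, 14 → R5=15+14=29
SUB R2, 1 → R2=2-1=1
CMP R2, 0  (cmp 1,0)
JNZ L1: taken
SUB R5, 9 → R5=29-9=20
ADD R5, 14 → R5=20+14=34
SUB R2, 1 → R2=1-1=0
CMP R2, 0  (cmp 0,0)
JNZ L1: not taken
halt.
Total executed instructions: 33.

33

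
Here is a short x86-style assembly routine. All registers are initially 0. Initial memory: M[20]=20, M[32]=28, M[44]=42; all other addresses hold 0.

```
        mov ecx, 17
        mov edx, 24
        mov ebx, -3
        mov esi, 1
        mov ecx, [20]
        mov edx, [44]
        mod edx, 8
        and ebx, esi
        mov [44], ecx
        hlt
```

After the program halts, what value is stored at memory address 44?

ecx=17
edx=24
ebx=-3
esi=1
ecx=M[20]=20
edx=M[44]=42
edx=42%8=2
ebx=(-3)&1=1
mov [44], ecx → M[44]=20
halt.

20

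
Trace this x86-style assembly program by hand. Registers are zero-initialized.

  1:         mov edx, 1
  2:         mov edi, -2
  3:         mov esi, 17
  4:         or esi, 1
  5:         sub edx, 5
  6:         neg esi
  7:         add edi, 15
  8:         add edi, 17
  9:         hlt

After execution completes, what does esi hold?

-17

after mov edx, 1: edx=1
after mov edi, -2: edi=-2
after mov esi, 17: esi=17
after or esi, 1: esi=17|1=17
after sub edx, 5: edx=1-5=-4
after neg esi: esi=-(17)=-17
after add edi, 15: edi=(-2)+15=13
after add edi, 17: edi=13+17=30
halt.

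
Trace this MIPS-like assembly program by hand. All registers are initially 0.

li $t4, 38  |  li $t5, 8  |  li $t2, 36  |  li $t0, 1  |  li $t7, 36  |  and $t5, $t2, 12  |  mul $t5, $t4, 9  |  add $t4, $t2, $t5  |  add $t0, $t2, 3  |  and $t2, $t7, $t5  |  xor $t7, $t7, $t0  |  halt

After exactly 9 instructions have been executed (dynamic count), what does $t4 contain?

$t4=38
$t5=8
$t2=36
$t0=1
$t7=36
$t5=36&12=4
$t5=38*9=342
$t4=36+342=378
$t0=36+3=39
After step 9: $t4 = 378.

378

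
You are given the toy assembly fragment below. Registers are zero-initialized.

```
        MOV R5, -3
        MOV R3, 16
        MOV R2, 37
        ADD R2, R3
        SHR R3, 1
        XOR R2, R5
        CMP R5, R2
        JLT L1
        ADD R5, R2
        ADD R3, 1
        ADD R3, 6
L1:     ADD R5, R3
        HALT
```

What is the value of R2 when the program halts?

after MOV R5, -3: R5=-3
after MOV R3, 16: R3=16
after MOV R2, 37: R2=37
after ADD R2, R3: R2=37+16=53
after SHR R3, 1: R3=16>>1=8
after XOR R2, R5: R2=53^(-3)=-56
CMP R5, R2  (cmp -3,-56)
JLT L1: not taken
after ADD R5, R2: R5=(-3)+(-56)=-59
after ADD R3, 1: R3=8+1=9
after ADD R3, 6: R3=9+6=15
after ADD R5, R3: R5=(-59)+15=-44
halt.

-56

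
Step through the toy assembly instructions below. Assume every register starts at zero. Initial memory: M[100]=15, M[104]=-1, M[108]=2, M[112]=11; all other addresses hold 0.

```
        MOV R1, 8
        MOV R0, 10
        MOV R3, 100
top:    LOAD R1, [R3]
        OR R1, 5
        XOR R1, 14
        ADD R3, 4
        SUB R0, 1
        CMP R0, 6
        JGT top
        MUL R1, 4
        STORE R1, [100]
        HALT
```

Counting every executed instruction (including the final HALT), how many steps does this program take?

R1=8
R0=10
R3=100
R1=M[100]=15
R1=15|5=15
R1=15^14=1
R3=100+4=104
R0=10-1=9
CMP R0, 6  (cmp 9,6)
JGT top: taken
R1=M[104]=-1
R1=(-1)|5=-1
R1=(-1)^14=-15
R3=104+4=108
R0=9-1=8
CMP R0, 6  (cmp 8,6)
JGT top: taken
R1=M[108]=2
R1=2|5=7
R1=7^14=9
R3=108+4=112
R0=8-1=7
CMP R0, 6  (cmp 7,6)
JGT top: taken
R1=M[112]=11
R1=11|5=15
R1=15^14=1
R3=112+4=116
R0=7-1=6
CMP R0, 6  (cmp 6,6)
JGT top: not taken
R1=1*4=4
STORE R1, [100] → M[100]=4
halt.
Total executed instructions: 34.

34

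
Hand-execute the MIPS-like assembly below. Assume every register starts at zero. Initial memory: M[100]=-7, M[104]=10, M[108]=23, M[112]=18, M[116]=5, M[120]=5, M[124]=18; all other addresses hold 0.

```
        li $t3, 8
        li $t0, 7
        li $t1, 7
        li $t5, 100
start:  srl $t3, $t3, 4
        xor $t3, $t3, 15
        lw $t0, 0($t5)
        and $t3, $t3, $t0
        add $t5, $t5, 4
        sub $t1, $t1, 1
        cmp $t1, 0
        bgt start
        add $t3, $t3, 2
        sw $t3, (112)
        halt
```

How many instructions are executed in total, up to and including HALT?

63

li $t3, 8 → $t3=8
li $t0, 7 → $t0=7
li $t1, 7 → $t1=7
li $t5, 100 → $t5=100
srl $t3, $t3, 4 → $t3=8>>4=0
xor $t3, $t3, 15 → $t3=0^15=15
lw $t0, 0($t5) → $t0=M[100]=-7
and $t3, $t3, $t0 → $t3=15&(-7)=9
add $t5, $t5, 4 → $t5=100+4=104
sub $t1, $t1, 1 → $t1=7-1=6
cmp $t1, 0  (cmp 6,0)
bgt start: taken
srl $t3, $t3, 4 → $t3=9>>4=0
xor $t3, $t3, 15 → $t3=0^15=15
lw $t0, 0($t5) → $t0=M[104]=10
and $t3, $t3, $t0 → $t3=15&10=10
add $t5, $t5, 4 → $t5=104+4=108
sub $t1, $t1, 1 → $t1=6-1=5
cmp $t1, 0  (cmp 5,0)
bgt start: taken
srl $t3, $t3, 4 → $t3=10>>4=0
xor $t3, $t3, 15 → $t3=0^15=15
lw $t0, 0($t5) → $t0=M[108]=23
and $t3, $t3, $t0 → $t3=15&23=7
add $t5, $t5, 4 → $t5=108+4=112
sub $t1, $t1, 1 → $t1=5-1=4
cmp $t1, 0  (cmp 4,0)
bgt start: taken
srl $t3, $t3, 4 → $t3=7>>4=0
xor $t3, $t3, 15 → $t3=0^15=15
lw $t0, 0($t5) → $t0=M[112]=18
and $t3, $t3, $t0 → $t3=15&18=2
add $t5, $t5, 4 → $t5=112+4=116
sub $t1, $t1, 1 → $t1=4-1=3
cmp $t1, 0  (cmp 3,0)
bgt start: taken
srl $t3, $t3, 4 → $t3=2>>4=0
xor $t3, $t3, 15 → $t3=0^15=15
lw $t0, 0($t5) → $t0=M[116]=5
and $t3, $t3, $t0 → $t3=15&5=5
add $t5, $t5, 4 → $t5=116+4=120
sub $t1, $t1, 1 → $t1=3-1=2
cmp $t1, 0  (cmp 2,0)
bgt start: taken
srl $t3, $t3, 4 → $t3=5>>4=0
xor $t3, $t3, 15 → $t3=0^15=15
lw $t0, 0($t5) → $t0=M[120]=5
and $t3, $t3, $t0 → $t3=15&5=5
add $t5, $t5, 4 → $t5=120+4=124
sub $t1, $t1, 1 → $t1=2-1=1
cmp $t1, 0  (cmp 1,0)
bgt start: taken
srl $t3, $t3, 4 → $t3=5>>4=0
xor $t3, $t3, 15 → $t3=0^15=15
lw $t0, 0($t5) → $t0=M[124]=18
and $t3, $t3, $t0 → $t3=15&18=2
add $t5, $t5, 4 → $t5=124+4=128
sub $t1, $t1, 1 → $t1=1-1=0
cmp $t1, 0  (cmp 0,0)
bgt start: not taken
add $t3, $t3, 2 → $t3=2+2=4
sw $t3, (112) → M[112]=4
halt.
Total executed instructions: 63.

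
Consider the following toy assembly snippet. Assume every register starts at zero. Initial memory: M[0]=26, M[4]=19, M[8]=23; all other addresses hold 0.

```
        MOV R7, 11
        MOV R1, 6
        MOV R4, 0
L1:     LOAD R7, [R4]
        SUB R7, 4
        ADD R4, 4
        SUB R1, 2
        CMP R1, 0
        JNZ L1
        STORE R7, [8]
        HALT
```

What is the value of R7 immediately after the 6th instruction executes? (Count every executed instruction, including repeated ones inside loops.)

22

MOV R7, 11 → R7=11
MOV R1, 6 → R1=6
MOV R4, 0 → R4=0
LOAD R7, [R4] → R7=M[0]=26
SUB R7, 4 → R7=26-4=22
ADD R4, 4 → R4=0+4=4
After step 6: R7 = 22.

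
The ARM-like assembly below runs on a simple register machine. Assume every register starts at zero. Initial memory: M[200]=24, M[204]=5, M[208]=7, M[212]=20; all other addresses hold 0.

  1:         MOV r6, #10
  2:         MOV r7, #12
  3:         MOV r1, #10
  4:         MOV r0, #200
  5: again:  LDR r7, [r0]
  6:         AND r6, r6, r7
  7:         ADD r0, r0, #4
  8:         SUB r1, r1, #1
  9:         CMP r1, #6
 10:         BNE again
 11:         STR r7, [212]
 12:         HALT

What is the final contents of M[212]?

20

MOV r6, #10 → r6=10
MOV r7, #12 → r7=12
MOV r1, #10 → r1=10
MOV r0, #200 → r0=200
LDR r7, [r0] → r7=M[200]=24
AND r6, r6, r7 → r6=10&24=8
ADD r0, r0, #4 → r0=200+4=204
SUB r1, r1, #1 → r1=10-1=9
CMP r1, #6  (cmp 9,6)
BNE again: taken
LDR r7, [r0] → r7=M[204]=5
AND r6, r6, r7 → r6=8&5=0
ADD r0, r0, #4 → r0=204+4=208
SUB r1, r1, #1 → r1=9-1=8
CMP r1, #6  (cmp 8,6)
BNE again: taken
LDR r7, [r0] → r7=M[208]=7
AND r6, r6, r7 → r6=0&7=0
ADD r0, r0, #4 → r0=208+4=212
SUB r1, r1, #1 → r1=8-1=7
CMP r1, #6  (cmp 7,6)
BNE again: taken
LDR r7, [r0] → r7=M[212]=20
AND r6, r6, r7 → r6=0&20=0
ADD r0, r0, #4 → r0=212+4=216
SUB r1, r1, #1 → r1=7-1=6
CMP r1, #6  (cmp 6,6)
BNE again: not taken
STR r7, [212] → M[212]=20
halt.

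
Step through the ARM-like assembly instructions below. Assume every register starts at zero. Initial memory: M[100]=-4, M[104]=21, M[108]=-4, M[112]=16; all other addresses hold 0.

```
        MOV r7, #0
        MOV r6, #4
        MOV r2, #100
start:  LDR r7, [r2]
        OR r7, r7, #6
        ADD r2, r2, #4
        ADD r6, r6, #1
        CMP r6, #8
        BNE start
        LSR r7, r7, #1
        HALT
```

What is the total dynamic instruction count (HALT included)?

29

MOV r7, #0 → r7=0
MOV r6, #4 → r6=4
MOV r2, #100 → r2=100
LDR r7, [r2] → r7=M[100]=-4
OR r7, r7, #6 → r7=(-4)|6=-2
ADD r2, r2, #4 → r2=100+4=104
ADD r6, r6, #1 → r6=4+1=5
CMP r6, #8  (cmp 5,8)
BNE start: taken
LDR r7, [r2] → r7=M[104]=21
OR r7, r7, #6 → r7=21|6=23
ADD r2, r2, #4 → r2=104+4=108
ADD r6, r6, #1 → r6=5+1=6
CMP r6, #8  (cmp 6,8)
BNE start: taken
LDR r7, [r2] → r7=M[108]=-4
OR r7, r7, #6 → r7=(-4)|6=-2
ADD r2, r2, #4 → r2=108+4=112
ADD r6, r6, #1 → r6=6+1=7
CMP r6, #8  (cmp 7,8)
BNE start: taken
LDR r7, [r2] → r7=M[112]=16
OR r7, r7, #6 → r7=16|6=22
ADD r2, r2, #4 → r2=112+4=116
ADD r6, r6, #1 → r6=7+1=8
CMP r6, #8  (cmp 8,8)
BNE start: not taken
LSR r7, r7, #1 → r7=22>>1=11
halt.
Total executed instructions: 29.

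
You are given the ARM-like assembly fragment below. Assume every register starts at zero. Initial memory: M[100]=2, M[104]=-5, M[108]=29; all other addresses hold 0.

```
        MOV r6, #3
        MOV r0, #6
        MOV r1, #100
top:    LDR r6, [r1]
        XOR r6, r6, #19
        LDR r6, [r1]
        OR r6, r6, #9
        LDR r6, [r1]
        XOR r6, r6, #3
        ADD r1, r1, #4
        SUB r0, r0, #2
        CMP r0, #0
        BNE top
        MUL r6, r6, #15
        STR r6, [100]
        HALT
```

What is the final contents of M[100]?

450

after MOV r6, #3: r6=3
after MOV r0, #6: r0=6
after MOV r1, #100: r1=100
after LDR r6, [r1]: r6=M[100]=2
after XOR r6, r6, #19: r6=2^19=17
after LDR r6, [r1]: r6=M[100]=2
after OR r6, r6, #9: r6=2|9=11
after LDR r6, [r1]: r6=M[100]=2
after XOR r6, r6, #3: r6=2^3=1
after ADD r1, r1, #4: r1=100+4=104
after SUB r0, r0, #2: r0=6-2=4
CMP r0, #0  (cmp 4,0)
BNE top: taken
after LDR r6, [r1]: r6=M[104]=-5
after XOR r6, r6, #19: r6=(-5)^19=-24
after LDR r6, [r1]: r6=M[104]=-5
after OR r6, r6, #9: r6=(-5)|9=-5
after LDR r6, [r1]: r6=M[104]=-5
after XOR r6, r6, #3: r6=(-5)^3=-8
after ADD r1, r1, #4: r1=104+4=108
after SUB r0, r0, #2: r0=4-2=2
CMP r0, #0  (cmp 2,0)
BNE top: taken
after LDR r6, [r1]: r6=M[108]=29
after XOR r6, r6, #19: r6=29^19=14
after LDR r6, [r1]: r6=M[108]=29
after OR r6, r6, #9: r6=29|9=29
after LDR r6, [r1]: r6=M[108]=29
after XOR r6, r6, #3: r6=29^3=30
after ADD r1, r1, #4: r1=108+4=112
after SUB r0, r0, #2: r0=2-2=0
CMP r0, #0  (cmp 0,0)
BNE top: not taken
after MUL r6, r6, #15: r6=30*15=450
STR r6, [100] → M[100]=450
halt.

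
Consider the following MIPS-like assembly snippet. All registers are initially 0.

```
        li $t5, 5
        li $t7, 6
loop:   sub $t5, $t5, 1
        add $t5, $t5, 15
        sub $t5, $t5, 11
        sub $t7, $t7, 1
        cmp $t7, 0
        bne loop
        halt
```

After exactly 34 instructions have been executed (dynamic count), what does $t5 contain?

$t5=5
$t7=6
$t5=5-1=4
$t5=4+15=19
$t5=19-11=8
$t7=6-1=5
cmp $t7, 0  (cmp 5,0)
bne loop: taken
$t5=8-1=7
$t5=7+15=22
$t5=22-11=11
$t7=5-1=4
cmp $t7, 0  (cmp 4,0)
bne loop: taken
$t5=11-1=10
$t5=10+15=25
$t5=25-11=14
$t7=4-1=3
cmp $t7, 0  (cmp 3,0)
bne loop: taken
$t5=14-1=13
$t5=13+15=28
$t5=28-11=17
$t7=3-1=2
cmp $t7, 0  (cmp 2,0)
bne loop: taken
$t5=17-1=16
$t5=16+15=31
$t5=31-11=20
$t7=2-1=1
cmp $t7, 0  (cmp 1,0)
bne loop: taken
$t5=20-1=19
$t5=19+15=34
After step 34: $t5 = 34.

34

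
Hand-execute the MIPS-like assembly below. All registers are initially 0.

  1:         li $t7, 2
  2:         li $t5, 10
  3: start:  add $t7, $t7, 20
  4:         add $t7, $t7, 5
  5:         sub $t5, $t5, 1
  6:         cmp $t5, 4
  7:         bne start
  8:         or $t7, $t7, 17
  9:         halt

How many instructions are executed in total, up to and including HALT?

after li $t7, 2: $t7=2
after li $t5, 10: $t5=10
after add $t7, $t7, 20: $t7=2+20=22
after add $t7, $t7, 5: $t7=22+5=27
after sub $t5, $t5, 1: $t5=10-1=9
cmp $t5, 4  (cmp 9,4)
bne start: taken
after add $t7, $t7, 20: $t7=27+20=47
after add $t7, $t7, 5: $t7=47+5=52
after sub $t5, $t5, 1: $t5=9-1=8
cmp $t5, 4  (cmp 8,4)
bne start: taken
after add $t7, $t7, 20: $t7=52+20=72
after add $t7, $t7, 5: $t7=72+5=77
after sub $t5, $t5, 1: $t5=8-1=7
cmp $t5, 4  (cmp 7,4)
bne start: taken
after add $t7, $t7, 20: $t7=77+20=97
after add $t7, $t7, 5: $t7=97+5=102
after sub $t5, $t5, 1: $t5=7-1=6
cmp $t5, 4  (cmp 6,4)
bne start: taken
after add $t7, $t7, 20: $t7=102+20=122
after add $t7, $t7, 5: $t7=122+5=127
after sub $t5, $t5, 1: $t5=6-1=5
cmp $t5, 4  (cmp 5,4)
bne start: taken
after add $t7, $t7, 20: $t7=127+20=147
after add $t7, $t7, 5: $t7=147+5=152
after sub $t5, $t5, 1: $t5=5-1=4
cmp $t5, 4  (cmp 4,4)
bne start: not taken
after or $t7, $t7, 17: $t7=152|17=153
halt.
Total executed instructions: 34.

34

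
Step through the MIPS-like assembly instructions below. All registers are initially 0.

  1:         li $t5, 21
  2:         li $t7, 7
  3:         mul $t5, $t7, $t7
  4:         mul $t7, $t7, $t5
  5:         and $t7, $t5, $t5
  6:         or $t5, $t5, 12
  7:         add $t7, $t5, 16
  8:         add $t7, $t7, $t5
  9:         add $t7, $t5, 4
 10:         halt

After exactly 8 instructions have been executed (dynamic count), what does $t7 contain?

li $t5, 21 → $t5=21
li $t7, 7 → $t7=7
mul $t5, $t7, $t7 → $t5=7*7=49
mul $t7, $t7, $t5 → $t7=7*49=343
and $t7, $t5, $t5 → $t7=49&49=49
or $t5, $t5, 12 → $t5=49|12=61
add $t7, $t5, 16 → $t7=61+16=77
add $t7, $t7, $t5 → $t7=77+61=138
After step 8: $t7 = 138.

138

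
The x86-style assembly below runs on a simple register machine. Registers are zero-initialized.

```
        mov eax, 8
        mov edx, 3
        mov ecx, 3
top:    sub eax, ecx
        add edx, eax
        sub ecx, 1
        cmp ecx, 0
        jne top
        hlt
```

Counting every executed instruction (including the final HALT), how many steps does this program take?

eax=8
edx=3
ecx=3
eax=8-3=5
edx=3+5=8
ecx=3-1=2
cmp ecx, 0  (cmp 2,0)
jne top: taken
eax=5-2=3
edx=8+3=11
ecx=2-1=1
cmp ecx, 0  (cmp 1,0)
jne top: taken
eax=3-1=2
edx=11+2=13
ecx=1-1=0
cmp ecx, 0  (cmp 0,0)
jne top: not taken
halt.
Total executed instructions: 19.

19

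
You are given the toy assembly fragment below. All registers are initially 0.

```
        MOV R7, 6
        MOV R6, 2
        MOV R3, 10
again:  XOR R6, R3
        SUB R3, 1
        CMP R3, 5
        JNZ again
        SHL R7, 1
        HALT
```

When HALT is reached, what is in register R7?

after MOV R7, 6: R7=6
after MOV R6, 2: R6=2
after MOV R3, 10: R3=10
after XOR R6, R3: R6=2^10=8
after SUB R3, 1: R3=10-1=9
CMP R3, 5  (cmp 9,5)
JNZ again: taken
after XOR R6, R3: R6=8^9=1
after SUB R3, 1: R3=9-1=8
CMP R3, 5  (cmp 8,5)
JNZ again: taken
after XOR R6, R3: R6=1^8=9
after SUB R3, 1: R3=8-1=7
CMP R3, 5  (cmp 7,5)
JNZ again: taken
after XOR R6, R3: R6=9^7=14
after SUB R3, 1: R3=7-1=6
CMP R3, 5  (cmp 6,5)
JNZ again: taken
after XOR R6, R3: R6=14^6=8
after SUB R3, 1: R3=6-1=5
CMP R3, 5  (cmp 5,5)
JNZ again: not taken
after SHL R7, 1: R7=6<<1=12
halt.

12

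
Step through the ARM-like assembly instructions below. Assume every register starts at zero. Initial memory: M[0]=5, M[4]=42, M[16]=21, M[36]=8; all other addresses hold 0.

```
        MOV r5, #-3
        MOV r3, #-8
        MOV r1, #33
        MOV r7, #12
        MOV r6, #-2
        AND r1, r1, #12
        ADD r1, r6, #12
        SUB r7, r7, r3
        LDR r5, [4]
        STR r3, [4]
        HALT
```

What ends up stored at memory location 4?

-8

after MOV r5, #-3: r5=-3
after MOV r3, #-8: r3=-8
after MOV r1, #33: r1=33
after MOV r7, #12: r7=12
after MOV r6, #-2: r6=-2
after AND r1, r1, #12: r1=33&12=0
after ADD r1, r6, #12: r1=(-2)+12=10
after SUB r7, r7, r3: r7=12-(-8)=20
after LDR r5, [4]: r5=M[4]=42
STR r3, [4] → M[4]=-8
halt.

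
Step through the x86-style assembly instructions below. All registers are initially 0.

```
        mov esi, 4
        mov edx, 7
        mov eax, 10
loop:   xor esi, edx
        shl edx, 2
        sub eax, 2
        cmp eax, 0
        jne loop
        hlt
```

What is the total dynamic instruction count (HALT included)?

29

esi=4
edx=7
eax=10
esi=4^7=3
edx=7<<2=28
eax=10-2=8
cmp eax, 0  (cmp 8,0)
jne loop: taken
esi=3^28=31
edx=28<<2=112
eax=8-2=6
cmp eax, 0  (cmp 6,0)
jne loop: taken
esi=31^112=111
edx=112<<2=448
eax=6-2=4
cmp eax, 0  (cmp 4,0)
jne loop: taken
esi=111^448=431
edx=448<<2=1792
eax=4-2=2
cmp eax, 0  (cmp 2,0)
jne loop: taken
esi=431^1792=1711
edx=1792<<2=7168
eax=2-2=0
cmp eax, 0  (cmp 0,0)
jne loop: not taken
halt.
Total executed instructions: 29.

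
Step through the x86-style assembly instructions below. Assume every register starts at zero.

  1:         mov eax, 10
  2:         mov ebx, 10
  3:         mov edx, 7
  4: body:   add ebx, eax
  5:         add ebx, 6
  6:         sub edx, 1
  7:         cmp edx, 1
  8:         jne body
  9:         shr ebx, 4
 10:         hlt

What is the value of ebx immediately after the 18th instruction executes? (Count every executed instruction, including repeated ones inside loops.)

mov eax, 10 → eax=10
mov ebx, 10 → ebx=10
mov edx, 7 → edx=7
add ebx, eax → ebx=10+10=20
add ebx, 6 → ebx=20+6=26
sub edx, 1 → edx=7-1=6
cmp edx, 1  (cmp 6,1)
jne body: taken
add ebx, eax → ebx=26+10=36
add ebx, 6 → ebx=36+6=42
sub edx, 1 → edx=6-1=5
cmp edx, 1  (cmp 5,1)
jne body: taken
add ebx, eax → ebx=42+10=52
add ebx, 6 → ebx=52+6=58
sub edx, 1 → edx=5-1=4
cmp edx, 1  (cmp 4,1)
jne body: taken
After step 18: ebx = 58.

58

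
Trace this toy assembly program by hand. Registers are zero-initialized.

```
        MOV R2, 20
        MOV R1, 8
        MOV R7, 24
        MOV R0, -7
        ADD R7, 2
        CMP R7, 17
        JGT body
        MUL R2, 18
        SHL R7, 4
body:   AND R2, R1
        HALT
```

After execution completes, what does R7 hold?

MOV R2, 20 → R2=20
MOV R1, 8 → R1=8
MOV R7, 24 → R7=24
MOV R0, -7 → R0=-7
ADD R7, 2 → R7=24+2=26
CMP R7, 17  (cmp 26,17)
JGT body: taken
AND R2, R1 → R2=20&8=0
halt.

26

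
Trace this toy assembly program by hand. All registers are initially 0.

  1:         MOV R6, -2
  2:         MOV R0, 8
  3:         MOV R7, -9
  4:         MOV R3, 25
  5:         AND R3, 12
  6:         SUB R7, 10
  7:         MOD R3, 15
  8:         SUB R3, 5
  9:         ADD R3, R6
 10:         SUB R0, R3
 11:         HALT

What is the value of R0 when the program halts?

7

MOV R6, -2 → R6=-2
MOV R0, 8 → R0=8
MOV R7, -9 → R7=-9
MOV R3, 25 → R3=25
AND R3, 12 → R3=25&12=8
SUB R7, 10 → R7=(-9)-10=-19
MOD R3, 15 → R3=8%15=8
SUB R3, 5 → R3=8-5=3
ADD R3, R6 → R3=3+(-2)=1
SUB R0, R3 → R0=8-1=7
halt.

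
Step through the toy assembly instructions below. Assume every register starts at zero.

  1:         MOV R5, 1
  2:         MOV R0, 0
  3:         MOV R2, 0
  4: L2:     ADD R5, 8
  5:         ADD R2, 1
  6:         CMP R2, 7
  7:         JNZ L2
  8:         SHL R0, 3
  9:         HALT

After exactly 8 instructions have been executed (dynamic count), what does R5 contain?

MOV R5, 1 → R5=1
MOV R0, 0 → R0=0
MOV R2, 0 → R2=0
ADD R5, 8 → R5=1+8=9
ADD R2, 1 → R2=0+1=1
CMP R2, 7  (cmp 1,7)
JNZ L2: taken
ADD R5, 8 → R5=9+8=17
After step 8: R5 = 17.

17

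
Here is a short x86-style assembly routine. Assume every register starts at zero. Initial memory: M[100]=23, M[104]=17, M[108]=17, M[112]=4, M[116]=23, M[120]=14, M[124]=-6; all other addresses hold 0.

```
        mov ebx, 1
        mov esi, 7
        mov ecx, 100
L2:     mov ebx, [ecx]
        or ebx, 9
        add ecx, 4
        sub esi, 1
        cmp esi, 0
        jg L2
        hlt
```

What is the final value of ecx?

128

after mov ebx, 1: ebx=1
after mov esi, 7: esi=7
after mov ecx, 100: ecx=100
after mov ebx, [ecx]: ebx=M[100]=23
after or ebx, 9: ebx=23|9=31
after add ecx, 4: ecx=100+4=104
after sub esi, 1: esi=7-1=6
cmp esi, 0  (cmp 6,0)
jg L2: taken
after mov ebx, [ecx]: ebx=M[104]=17
after or ebx, 9: ebx=17|9=25
after add ecx, 4: ecx=104+4=108
after sub esi, 1: esi=6-1=5
cmp esi, 0  (cmp 5,0)
jg L2: taken
after mov ebx, [ecx]: ebx=M[108]=17
after or ebx, 9: ebx=17|9=25
after add ecx, 4: ecx=108+4=112
after sub esi, 1: esi=5-1=4
cmp esi, 0  (cmp 4,0)
jg L2: taken
after mov ebx, [ecx]: ebx=M[112]=4
after or ebx, 9: ebx=4|9=13
after add ecx, 4: ecx=112+4=116
after sub esi, 1: esi=4-1=3
cmp esi, 0  (cmp 3,0)
jg L2: taken
after mov ebx, [ecx]: ebx=M[116]=23
after or ebx, 9: ebx=23|9=31
after add ecx, 4: ecx=116+4=120
after sub esi, 1: esi=3-1=2
cmp esi, 0  (cmp 2,0)
jg L2: taken
after mov ebx, [ecx]: ebx=M[120]=14
after or ebx, 9: ebx=14|9=15
after add ecx, 4: ecx=120+4=124
after sub esi, 1: esi=2-1=1
cmp esi, 0  (cmp 1,0)
jg L2: taken
after mov ebx, [ecx]: ebx=M[124]=-6
after or ebx, 9: ebx=(-6)|9=-5
after add ecx, 4: ecx=124+4=128
after sub esi, 1: esi=1-1=0
cmp esi, 0  (cmp 0,0)
jg L2: not taken
halt.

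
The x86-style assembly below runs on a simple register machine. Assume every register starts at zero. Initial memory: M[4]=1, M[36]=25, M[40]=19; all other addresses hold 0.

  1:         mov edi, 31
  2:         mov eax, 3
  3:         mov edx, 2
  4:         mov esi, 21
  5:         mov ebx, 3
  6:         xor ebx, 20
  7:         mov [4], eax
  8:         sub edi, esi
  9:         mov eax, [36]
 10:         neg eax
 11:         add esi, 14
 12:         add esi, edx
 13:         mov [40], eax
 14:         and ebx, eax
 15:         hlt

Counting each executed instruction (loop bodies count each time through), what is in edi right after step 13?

10

mov edi, 31 → edi=31
mov eax, 3 → eax=3
mov edx, 2 → edx=2
mov esi, 21 → esi=21
mov ebx, 3 → ebx=3
xor ebx, 20 → ebx=3^20=23
mov [4], eax → M[4]=3
sub edi, esi → edi=31-21=10
mov eax, [36] → eax=M[36]=25
neg eax → eax=-(25)=-25
add esi, 14 → esi=21+14=35
add esi, edx → esi=35+2=37
mov [40], eax → M[40]=-25
After step 13: edi = 10.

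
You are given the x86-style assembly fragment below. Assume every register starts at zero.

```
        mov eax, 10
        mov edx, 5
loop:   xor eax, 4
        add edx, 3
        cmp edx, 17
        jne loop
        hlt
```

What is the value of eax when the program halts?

eax=10
edx=5
eax=10^4=14
edx=5+3=8
cmp edx, 17  (cmp 8,17)
jne loop: taken
eax=14^4=10
edx=8+3=11
cmp edx, 17  (cmp 11,17)
jne loop: taken
eax=10^4=14
edx=11+3=14
cmp edx, 17  (cmp 14,17)
jne loop: taken
eax=14^4=10
edx=14+3=17
cmp edx, 17  (cmp 17,17)
jne loop: not taken
halt.

10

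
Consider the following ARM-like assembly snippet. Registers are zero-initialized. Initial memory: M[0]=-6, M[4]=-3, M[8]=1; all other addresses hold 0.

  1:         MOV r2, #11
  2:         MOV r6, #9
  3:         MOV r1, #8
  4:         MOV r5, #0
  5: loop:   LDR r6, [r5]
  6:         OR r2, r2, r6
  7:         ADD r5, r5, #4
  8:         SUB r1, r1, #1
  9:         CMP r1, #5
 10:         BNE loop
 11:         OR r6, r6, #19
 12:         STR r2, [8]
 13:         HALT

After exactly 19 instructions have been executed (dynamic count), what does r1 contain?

6

r2=11
r6=9
r1=8
r5=0
r6=M[0]=-6
r2=11|(-6)=-5
r5=0+4=4
r1=8-1=7
CMP r1, #5  (cmp 7,5)
BNE loop: taken
r6=M[4]=-3
r2=(-5)|(-3)=-1
r5=4+4=8
r1=7-1=6
CMP r1, #5  (cmp 6,5)
BNE loop: taken
r6=M[8]=1
r2=(-1)|1=-1
r5=8+4=12
After step 19: r1 = 6.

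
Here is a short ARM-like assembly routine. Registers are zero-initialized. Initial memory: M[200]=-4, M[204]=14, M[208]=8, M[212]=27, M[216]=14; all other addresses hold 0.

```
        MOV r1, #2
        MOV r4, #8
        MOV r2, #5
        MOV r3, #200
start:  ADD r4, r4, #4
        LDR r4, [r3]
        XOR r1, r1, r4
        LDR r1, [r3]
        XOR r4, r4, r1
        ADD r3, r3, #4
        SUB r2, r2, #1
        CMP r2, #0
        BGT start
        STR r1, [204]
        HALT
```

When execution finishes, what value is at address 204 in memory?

14

r1=2
r4=8
r2=5
r3=200
r4=8+4=12
r4=M[200]=-4
r1=2^(-4)=-2
r1=M[200]=-4
r4=(-4)^(-4)=0
r3=200+4=204
r2=5-1=4
CMP r2, #0  (cmp 4,0)
BGT start: taken
r4=0+4=4
r4=M[204]=14
r1=(-4)^14=-14
r1=M[204]=14
r4=14^14=0
r3=204+4=208
r2=4-1=3
CMP r2, #0  (cmp 3,0)
BGT start: taken
r4=0+4=4
r4=M[208]=8
r1=14^8=6
r1=M[208]=8
r4=8^8=0
r3=208+4=212
r2=3-1=2
CMP r2, #0  (cmp 2,0)
BGT start: taken
r4=0+4=4
r4=M[212]=27
r1=8^27=19
r1=M[212]=27
r4=27^27=0
r3=212+4=216
r2=2-1=1
CMP r2, #0  (cmp 1,0)
BGT start: taken
r4=0+4=4
r4=M[216]=14
r1=27^14=21
r1=M[216]=14
r4=14^14=0
r3=216+4=220
r2=1-1=0
CMP r2, #0  (cmp 0,0)
BGT start: not taken
STR r1, [204] → M[204]=14
halt.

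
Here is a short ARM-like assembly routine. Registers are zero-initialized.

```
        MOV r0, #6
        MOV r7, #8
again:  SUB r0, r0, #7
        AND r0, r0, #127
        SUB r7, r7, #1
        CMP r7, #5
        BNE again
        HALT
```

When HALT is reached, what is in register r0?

113

r0=6
r7=8
r0=6-7=-1
r0=(-1)&127=127
r7=8-1=7
CMP r7, #5  (cmp 7,5)
BNE again: taken
r0=127-7=120
r0=120&127=120
r7=7-1=6
CMP r7, #5  (cmp 6,5)
BNE again: taken
r0=120-7=113
r0=113&127=113
r7=6-1=5
CMP r7, #5  (cmp 5,5)
BNE again: not taken
halt.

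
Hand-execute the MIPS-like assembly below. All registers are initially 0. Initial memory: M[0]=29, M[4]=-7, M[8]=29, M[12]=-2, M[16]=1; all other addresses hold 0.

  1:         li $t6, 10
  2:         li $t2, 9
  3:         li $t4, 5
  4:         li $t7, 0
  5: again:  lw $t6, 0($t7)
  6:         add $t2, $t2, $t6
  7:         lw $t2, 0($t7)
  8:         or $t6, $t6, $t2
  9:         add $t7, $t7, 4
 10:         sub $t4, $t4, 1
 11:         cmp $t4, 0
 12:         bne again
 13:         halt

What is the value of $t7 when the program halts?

20

$t6=10
$t2=9
$t4=5
$t7=0
$t6=M[0]=29
$t2=9+29=38
$t2=M[0]=29
$t6=29|29=29
$t7=0+4=4
$t4=5-1=4
cmp $t4, 0  (cmp 4,0)
bne again: taken
$t6=M[4]=-7
$t2=29+(-7)=22
$t2=M[4]=-7
$t6=(-7)|(-7)=-7
$t7=4+4=8
$t4=4-1=3
cmp $t4, 0  (cmp 3,0)
bne again: taken
$t6=M[8]=29
$t2=(-7)+29=22
$t2=M[8]=29
$t6=29|29=29
$t7=8+4=12
$t4=3-1=2
cmp $t4, 0  (cmp 2,0)
bne again: taken
$t6=M[12]=-2
$t2=29+(-2)=27
$t2=M[12]=-2
$t6=(-2)|(-2)=-2
$t7=12+4=16
$t4=2-1=1
cmp $t4, 0  (cmp 1,0)
bne again: taken
$t6=M[16]=1
$t2=(-2)+1=-1
$t2=M[16]=1
$t6=1|1=1
$t7=16+4=20
$t4=1-1=0
cmp $t4, 0  (cmp 0,0)
bne again: not taken
halt.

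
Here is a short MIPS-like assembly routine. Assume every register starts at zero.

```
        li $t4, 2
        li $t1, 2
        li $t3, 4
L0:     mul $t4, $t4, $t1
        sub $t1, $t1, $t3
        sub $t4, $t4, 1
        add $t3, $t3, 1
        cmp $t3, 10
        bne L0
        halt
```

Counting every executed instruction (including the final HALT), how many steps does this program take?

40

after li $t4, 2: $t4=2
after li $t1, 2: $t1=2
after li $t3, 4: $t3=4
after mul $t4, $t4, $t1: $t4=2*2=4
after sub $t1, $t1, $t3: $t1=2-4=-2
after sub $t4, $t4, 1: $t4=4-1=3
after add $t3, $t3, 1: $t3=4+1=5
cmp $t3, 10  (cmp 5,10)
bne L0: taken
after mul $t4, $t4, $t1: $t4=3*(-2)=-6
after sub $t1, $t1, $t3: $t1=(-2)-5=-7
after sub $t4, $t4, 1: $t4=(-6)-1=-7
after add $t3, $t3, 1: $t3=5+1=6
cmp $t3, 10  (cmp 6,10)
bne L0: taken
after mul $t4, $t4, $t1: $t4=(-7)*(-7)=49
after sub $t1, $t1, $t3: $t1=(-7)-6=-13
after sub $t4, $t4, 1: $t4=49-1=48
after add $t3, $t3, 1: $t3=6+1=7
cmp $t3, 10  (cmp 7,10)
bne L0: taken
after mul $t4, $t4, $t1: $t4=48*(-13)=-624
after sub $t1, $t1, $t3: $t1=(-13)-7=-20
after sub $t4, $t4, 1: $t4=(-624)-1=-625
after add $t3, $t3, 1: $t3=7+1=8
cmp $t3, 10  (cmp 8,10)
bne L0: taken
after mul $t4, $t4, $t1: $t4=(-625)*(-20)=12500
after sub $t1, $t1, $t3: $t1=(-20)-8=-28
after sub $t4, $t4, 1: $t4=12500-1=12499
after add $t3, $t3, 1: $t3=8+1=9
cmp $t3, 10  (cmp 9,10)
bne L0: taken
after mul $t4, $t4, $t1: $t4=12499*(-28)=-349972
after sub $t1, $t1, $t3: $t1=(-28)-9=-37
after sub $t4, $t4, 1: $t4=(-349972)-1=-349973
after add $t3, $t3, 1: $t3=9+1=10
cmp $t3, 10  (cmp 10,10)
bne L0: not taken
halt.
Total executed instructions: 40.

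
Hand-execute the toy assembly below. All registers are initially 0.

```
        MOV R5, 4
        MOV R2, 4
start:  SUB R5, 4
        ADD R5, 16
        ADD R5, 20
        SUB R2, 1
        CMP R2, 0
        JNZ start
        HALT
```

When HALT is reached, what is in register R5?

132

MOV R5, 4 → R5=4
MOV R2, 4 → R2=4
SUB R5, 4 → R5=4-4=0
ADD R5, 16 → R5=0+16=16
ADD R5, 20 → R5=16+20=36
SUB R2, 1 → R2=4-1=3
CMP R2, 0  (cmp 3,0)
JNZ start: taken
SUB R5, 4 → R5=36-4=32
ADD R5, 16 → R5=32+16=48
ADD R5, 20 → R5=48+20=68
SUB R2, 1 → R2=3-1=2
CMP R2, 0  (cmp 2,0)
JNZ start: taken
SUB R5, 4 → R5=68-4=64
ADD R5, 16 → R5=64+16=80
ADD R5, 20 → R5=80+20=100
SUB R2, 1 → R2=2-1=1
CMP R2, 0  (cmp 1,0)
JNZ start: taken
SUB R5, 4 → R5=100-4=96
ADD R5, 16 → R5=96+16=112
ADD R5, 20 → R5=112+20=132
SUB R2, 1 → R2=1-1=0
CMP R2, 0  (cmp 0,0)
JNZ start: not taken
halt.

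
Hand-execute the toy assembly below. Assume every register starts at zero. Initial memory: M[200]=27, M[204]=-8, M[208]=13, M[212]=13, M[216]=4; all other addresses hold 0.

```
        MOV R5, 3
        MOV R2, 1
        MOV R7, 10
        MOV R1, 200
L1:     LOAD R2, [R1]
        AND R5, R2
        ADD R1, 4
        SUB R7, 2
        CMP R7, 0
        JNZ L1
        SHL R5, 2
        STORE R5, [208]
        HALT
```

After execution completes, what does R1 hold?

220

MOV R5, 3 → R5=3
MOV R2, 1 → R2=1
MOV R7, 10 → R7=10
MOV R1, 200 → R1=200
LOAD R2, [R1] → R2=M[200]=27
AND R5, R2 → R5=3&27=3
ADD R1, 4 → R1=200+4=204
SUB R7, 2 → R7=10-2=8
CMP R7, 0  (cmp 8,0)
JNZ L1: taken
LOAD R2, [R1] → R2=M[204]=-8
AND R5, R2 → R5=3&(-8)=0
ADD R1, 4 → R1=204+4=208
SUB R7, 2 → R7=8-2=6
CMP R7, 0  (cmp 6,0)
JNZ L1: taken
LOAD R2, [R1] → R2=M[208]=13
AND R5, R2 → R5=0&13=0
ADD R1, 4 → R1=208+4=212
SUB R7, 2 → R7=6-2=4
CMP R7, 0  (cmp 4,0)
JNZ L1: taken
LOAD R2, [R1] → R2=M[212]=13
AND R5, R2 → R5=0&13=0
ADD R1, 4 → R1=212+4=216
SUB R7, 2 → R7=4-2=2
CMP R7, 0  (cmp 2,0)
JNZ L1: taken
LOAD R2, [R1] → R2=M[216]=4
AND R5, R2 → R5=0&4=0
ADD R1, 4 → R1=216+4=220
SUB R7, 2 → R7=2-2=0
CMP R7, 0  (cmp 0,0)
JNZ L1: not taken
SHL R5, 2 → R5=0<<2=0
STORE R5, [208] → M[208]=0
halt.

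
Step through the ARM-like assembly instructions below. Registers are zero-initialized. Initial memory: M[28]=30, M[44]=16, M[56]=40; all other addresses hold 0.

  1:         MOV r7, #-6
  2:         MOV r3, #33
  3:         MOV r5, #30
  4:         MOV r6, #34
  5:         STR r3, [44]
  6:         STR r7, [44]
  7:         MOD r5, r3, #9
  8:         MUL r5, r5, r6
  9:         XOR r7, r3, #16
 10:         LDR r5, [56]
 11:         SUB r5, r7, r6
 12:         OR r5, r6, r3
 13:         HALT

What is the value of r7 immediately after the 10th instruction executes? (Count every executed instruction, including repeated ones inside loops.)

r7=-6
r3=33
r5=30
r6=34
STR r3, [44] → M[44]=33
STR r7, [44] → M[44]=-6
r5=33%9=6
r5=6*34=204
r7=33^16=49
r5=M[56]=40
After step 10: r7 = 49.

49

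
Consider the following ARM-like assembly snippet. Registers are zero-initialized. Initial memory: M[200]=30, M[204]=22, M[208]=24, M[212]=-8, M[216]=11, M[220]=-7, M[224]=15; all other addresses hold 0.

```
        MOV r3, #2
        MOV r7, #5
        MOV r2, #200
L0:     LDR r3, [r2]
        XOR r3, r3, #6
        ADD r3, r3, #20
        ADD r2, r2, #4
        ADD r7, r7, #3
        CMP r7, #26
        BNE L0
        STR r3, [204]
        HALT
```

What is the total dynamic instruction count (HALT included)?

r3=2
r7=5
r2=200
r3=M[200]=30
r3=30^6=24
r3=24+20=44
r2=200+4=204
r7=5+3=8
CMP r7, #26  (cmp 8,26)
BNE L0: taken
r3=M[204]=22
r3=22^6=16
r3=16+20=36
r2=204+4=208
r7=8+3=11
CMP r7, #26  (cmp 11,26)
BNE L0: taken
r3=M[208]=24
r3=24^6=30
r3=30+20=50
r2=208+4=212
r7=11+3=14
CMP r7, #26  (cmp 14,26)
BNE L0: taken
r3=M[212]=-8
r3=(-8)^6=-2
r3=(-2)+20=18
r2=212+4=216
r7=14+3=17
CMP r7, #26  (cmp 17,26)
BNE L0: taken
r3=M[216]=11
r3=11^6=13
r3=13+20=33
r2=216+4=220
r7=17+3=20
CMP r7, #26  (cmp 20,26)
BNE L0: taken
r3=M[220]=-7
r3=(-7)^6=-1
r3=(-1)+20=19
r2=220+4=224
r7=20+3=23
CMP r7, #26  (cmp 23,26)
BNE L0: taken
r3=M[224]=15
r3=15^6=9
r3=9+20=29
r2=224+4=228
r7=23+3=26
CMP r7, #26  (cmp 26,26)
BNE L0: not taken
STR r3, [204] → M[204]=29
halt.
Total executed instructions: 54.

54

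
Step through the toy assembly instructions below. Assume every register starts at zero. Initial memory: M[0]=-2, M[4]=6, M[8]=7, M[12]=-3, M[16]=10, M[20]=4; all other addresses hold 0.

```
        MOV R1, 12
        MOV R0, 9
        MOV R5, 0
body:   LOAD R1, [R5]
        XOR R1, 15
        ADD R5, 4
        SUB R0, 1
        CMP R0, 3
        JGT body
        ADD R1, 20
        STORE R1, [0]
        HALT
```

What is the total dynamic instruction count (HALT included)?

R1=12
R0=9
R5=0
R1=M[0]=-2
R1=(-2)^15=-15
R5=0+4=4
R0=9-1=8
CMP R0, 3  (cmp 8,3)
JGT body: taken
R1=M[4]=6
R1=6^15=9
R5=4+4=8
R0=8-1=7
CMP R0, 3  (cmp 7,3)
JGT body: taken
R1=M[8]=7
R1=7^15=8
R5=8+4=12
R0=7-1=6
CMP R0, 3  (cmp 6,3)
JGT body: taken
R1=M[12]=-3
R1=(-3)^15=-14
R5=12+4=16
R0=6-1=5
CMP R0, 3  (cmp 5,3)
JGT body: taken
R1=M[16]=10
R1=10^15=5
R5=16+4=20
R0=5-1=4
CMP R0, 3  (cmp 4,3)
JGT body: taken
R1=M[20]=4
R1=4^15=11
R5=20+4=24
R0=4-1=3
CMP R0, 3  (cmp 3,3)
JGT body: not taken
R1=11+20=31
STORE R1, [0] → M[0]=31
halt.
Total executed instructions: 42.

42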